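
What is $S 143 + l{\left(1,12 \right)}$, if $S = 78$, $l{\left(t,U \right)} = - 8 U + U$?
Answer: $11070$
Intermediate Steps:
$l{\left(t,U \right)} = - 7 U$
$S 143 + l{\left(1,12 \right)} = 78 \cdot 143 - 84 = 11154 - 84 = 11070$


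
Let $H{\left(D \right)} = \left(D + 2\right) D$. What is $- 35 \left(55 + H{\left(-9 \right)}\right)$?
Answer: $-4130$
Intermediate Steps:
$H{\left(D \right)} = D \left(2 + D\right)$ ($H{\left(D \right)} = \left(2 + D\right) D = D \left(2 + D\right)$)
$- 35 \left(55 + H{\left(-9 \right)}\right) = - 35 \left(55 - 9 \left(2 - 9\right)\right) = - 35 \left(55 - -63\right) = - 35 \left(55 + 63\right) = \left(-35\right) 118 = -4130$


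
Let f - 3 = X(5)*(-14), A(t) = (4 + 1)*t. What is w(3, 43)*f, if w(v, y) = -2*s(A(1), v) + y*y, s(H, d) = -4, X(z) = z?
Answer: -124419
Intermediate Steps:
A(t) = 5*t
f = -67 (f = 3 + 5*(-14) = 3 - 70 = -67)
w(v, y) = 8 + y**2 (w(v, y) = -2*(-4) + y*y = 8 + y**2)
w(3, 43)*f = (8 + 43**2)*(-67) = (8 + 1849)*(-67) = 1857*(-67) = -124419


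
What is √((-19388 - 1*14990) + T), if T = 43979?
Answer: √9601 ≈ 97.985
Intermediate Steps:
√((-19388 - 1*14990) + T) = √((-19388 - 1*14990) + 43979) = √((-19388 - 14990) + 43979) = √(-34378 + 43979) = √9601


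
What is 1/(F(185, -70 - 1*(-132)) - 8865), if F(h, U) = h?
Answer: -1/8680 ≈ -0.00011521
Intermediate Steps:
1/(F(185, -70 - 1*(-132)) - 8865) = 1/(185 - 8865) = 1/(-8680) = -1/8680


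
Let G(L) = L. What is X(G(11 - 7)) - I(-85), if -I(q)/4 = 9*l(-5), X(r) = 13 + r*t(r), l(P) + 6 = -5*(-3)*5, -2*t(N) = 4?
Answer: 2489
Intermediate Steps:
t(N) = -2 (t(N) = -½*4 = -2)
l(P) = 69 (l(P) = -6 - 5*(-3)*5 = -6 + 15*5 = -6 + 75 = 69)
X(r) = 13 - 2*r (X(r) = 13 + r*(-2) = 13 - 2*r)
I(q) = -2484 (I(q) = -36*69 = -4*621 = -2484)
X(G(11 - 7)) - I(-85) = (13 - 2*(11 - 7)) - 1*(-2484) = (13 - 2*4) + 2484 = (13 - 8) + 2484 = 5 + 2484 = 2489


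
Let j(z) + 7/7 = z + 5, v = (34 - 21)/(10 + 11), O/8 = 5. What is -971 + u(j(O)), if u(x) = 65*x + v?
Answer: 39682/21 ≈ 1889.6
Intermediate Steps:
O = 40 (O = 8*5 = 40)
v = 13/21 ≈ 0.61905
j(z) = 4 + z (j(z) = -1 + (z + 5) = -1 + (5 + z) = 4 + z)
u(x) = 13/21 + 65*x (u(x) = 65*x + 13/21 = 13/21 + 65*x)
-971 + u(j(O)) = -971 + (13/21 + 65*(4 + 40)) = -971 + (13/21 + 65*44) = -971 + (13/21 + 2860) = -971 + 60073/21 = 39682/21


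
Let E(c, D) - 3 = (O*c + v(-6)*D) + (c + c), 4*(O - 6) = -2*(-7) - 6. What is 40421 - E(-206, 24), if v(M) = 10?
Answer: 42238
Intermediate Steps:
O = 8 (O = 6 + (-2*(-7) - 6)/4 = 6 + (14 - 6)/4 = 6 + (¼)*8 = 6 + 2 = 8)
E(c, D) = 3 + 10*D + 10*c (E(c, D) = 3 + ((8*c + 10*D) + (c + c)) = 3 + ((8*c + 10*D) + 2*c) = 3 + (10*D + 10*c) = 3 + 10*D + 10*c)
40421 - E(-206, 24) = 40421 - (3 + 10*24 + 10*(-206)) = 40421 - (3 + 240 - 2060) = 40421 - 1*(-1817) = 40421 + 1817 = 42238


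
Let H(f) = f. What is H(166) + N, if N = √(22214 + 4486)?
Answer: 166 + 10*√267 ≈ 329.40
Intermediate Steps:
N = 10*√267 (N = √26700 = 10*√267 ≈ 163.40)
H(166) + N = 166 + 10*√267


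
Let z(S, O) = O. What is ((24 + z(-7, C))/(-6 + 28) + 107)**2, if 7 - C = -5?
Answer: 1428025/121 ≈ 11802.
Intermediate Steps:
C = 12 (C = 7 - 1*(-5) = 7 + 5 = 12)
((24 + z(-7, C))/(-6 + 28) + 107)**2 = ((24 + 12)/(-6 + 28) + 107)**2 = (36/22 + 107)**2 = (36*(1/22) + 107)**2 = (18/11 + 107)**2 = (1195/11)**2 = 1428025/121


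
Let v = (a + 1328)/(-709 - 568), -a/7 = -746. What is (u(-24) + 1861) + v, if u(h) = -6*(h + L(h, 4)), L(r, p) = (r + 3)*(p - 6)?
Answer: 2232031/1277 ≈ 1747.9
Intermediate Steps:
a = 5222 (a = -7*(-746) = 5222)
L(r, p) = (-6 + p)*(3 + r) (L(r, p) = (3 + r)*(-6 + p) = (-6 + p)*(3 + r))
v = -6550/1277 (v = (5222 + 1328)/(-709 - 568) = 6550/(-1277) = 6550*(-1/1277) = -6550/1277 ≈ -5.1292)
u(h) = 36 + 6*h (u(h) = -6*(h + (-18 - 6*h + 3*4 + 4*h)) = -6*(h + (-18 - 6*h + 12 + 4*h)) = -6*(h + (-6 - 2*h)) = -6*(-6 - h) = 36 + 6*h)
(u(-24) + 1861) + v = ((36 + 6*(-24)) + 1861) - 6550/1277 = ((36 - 144) + 1861) - 6550/1277 = (-108 + 1861) - 6550/1277 = 1753 - 6550/1277 = 2232031/1277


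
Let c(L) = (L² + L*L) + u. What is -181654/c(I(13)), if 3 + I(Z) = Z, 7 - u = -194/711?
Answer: -129155994/147371 ≈ -876.40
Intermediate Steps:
u = 5171/711 (u = 7 - (-194)/711 = 7 - 1*(-194/711) = 7 + 194/711 = 5171/711 ≈ 7.2729)
I(Z) = -3 + Z
c(L) = 5171/711 + 2*L² (c(L) = (L² + L*L) + 5171/711 = (L² + L²) + 5171/711 = 2*L² + 5171/711 = 5171/711 + 2*L²)
-181654/c(I(13)) = -181654/(5171/711 + 2*(-3 + 13)²) = -181654/(5171/711 + 2*10²) = -181654/(5171/711 + 2*100) = -181654/(5171/711 + 200) = -181654/147371/711 = -181654*711/147371 = -129155994/147371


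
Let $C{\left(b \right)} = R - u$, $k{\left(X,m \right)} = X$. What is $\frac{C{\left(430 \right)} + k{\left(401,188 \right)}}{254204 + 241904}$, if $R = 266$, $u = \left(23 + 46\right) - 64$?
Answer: $\frac{331}{248054} \approx 0.0013344$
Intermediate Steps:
$u = 5$ ($u = 69 - 64 = 5$)
$C{\left(b \right)} = 261$ ($C{\left(b \right)} = 266 - 5 = 261$)
$\frac{C{\left(430 \right)} + k{\left(401,188 \right)}}{254204 + 241904} = \frac{261 + 401}{254204 + 241904} = \frac{662}{496108} = 662 \cdot \frac{1}{496108} = \frac{331}{248054}$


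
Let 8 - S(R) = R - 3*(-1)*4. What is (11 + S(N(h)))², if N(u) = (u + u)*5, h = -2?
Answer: 729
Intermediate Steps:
N(u) = 10*u (N(u) = (2*u)*5 = 10*u)
S(R) = -4 - R (S(R) = 8 - (R - 3*(-1)*4) = 8 - (R + 3*4) = 8 - (R + 12) = 8 - (12 + R) = 8 + (-12 - R) = -4 - R)
(11 + S(N(h)))² = (11 + (-4 - 10*(-2)))² = (11 + (-4 - 1*(-20)))² = (11 + (-4 + 20))² = (11 + 16)² = 27² = 729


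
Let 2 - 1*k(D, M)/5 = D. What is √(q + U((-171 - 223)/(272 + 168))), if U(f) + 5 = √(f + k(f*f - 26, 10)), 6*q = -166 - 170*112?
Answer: √(-38792600 + 55*√6538615)/110 ≈ 56.519*I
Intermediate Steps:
q = -3201 (q = (-166 - 170*112)/6 = (-166 - 19040)/6 = (⅙)*(-19206) = -3201)
k(D, M) = 10 - 5*D
U(f) = -5 + √(140 + f - 5*f²) (U(f) = -5 + √(f + (10 - 5*(f*f - 26))) = -5 + √(f + (10 - 5*(f² - 26))) = -5 + √(f + (10 - 5*(-26 + f²))) = -5 + √(f + (10 + (130 - 5*f²))) = -5 + √(f + (140 - 5*f²)) = -5 + √(140 + f - 5*f²))
√(q + U((-171 - 223)/(272 + 168))) = √(-3201 + (-5 + √(140 + (-171 - 223)/(272 + 168) - 5*(-171 - 223)²/(272 + 168)²))) = √(-3201 + (-5 + √(140 - 394/440 - 5*(-394/440)²))) = √(-3201 + (-5 + √(140 - 394*1/440 - 5*(-394*1/440)²))) = √(-3201 + (-5 + √(140 - 197/220 - 5*(-197/220)²))) = √(-3201 + (-5 + √(140 - 197/220 - 5*38809/48400))) = √(-3201 + (-5 + √(140 - 197/220 - 38809/9680))) = √(-3201 + (-5 + √(1307723/9680))) = √(-3201 + (-5 + √6538615/220)) = √(-3206 + √6538615/220)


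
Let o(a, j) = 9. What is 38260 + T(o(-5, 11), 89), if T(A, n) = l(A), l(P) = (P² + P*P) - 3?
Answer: 38419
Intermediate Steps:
l(P) = -3 + 2*P² (l(P) = (P² + P²) - 3 = 2*P² - 3 = -3 + 2*P²)
T(A, n) = -3 + 2*A²
38260 + T(o(-5, 11), 89) = 38260 + (-3 + 2*9²) = 38260 + (-3 + 2*81) = 38260 + (-3 + 162) = 38260 + 159 = 38419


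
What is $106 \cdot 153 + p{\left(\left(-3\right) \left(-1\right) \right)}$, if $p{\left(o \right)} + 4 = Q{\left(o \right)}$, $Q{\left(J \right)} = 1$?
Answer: $16215$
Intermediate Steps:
$p{\left(o \right)} = -3$ ($p{\left(o \right)} = -4 + 1 = -3$)
$106 \cdot 153 + p{\left(\left(-3\right) \left(-1\right) \right)} = 106 \cdot 153 - 3 = 16218 - 3 = 16215$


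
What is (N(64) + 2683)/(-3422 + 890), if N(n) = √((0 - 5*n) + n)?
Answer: -2683/2532 - 4*I/633 ≈ -1.0596 - 0.0063191*I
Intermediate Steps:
N(n) = 2*√(-n) (N(n) = √(-5*n + n) = √(-4*n) = 2*√(-n))
(N(64) + 2683)/(-3422 + 890) = (2*√(-1*64) + 2683)/(-3422 + 890) = (2*√(-64) + 2683)/(-2532) = (2*(8*I) + 2683)*(-1/2532) = (16*I + 2683)*(-1/2532) = (2683 + 16*I)*(-1/2532) = -2683/2532 - 4*I/633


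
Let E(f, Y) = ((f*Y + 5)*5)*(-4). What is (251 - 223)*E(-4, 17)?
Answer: 35280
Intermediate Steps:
E(f, Y) = -100 - 20*Y*f (E(f, Y) = ((Y*f + 5)*5)*(-4) = ((5 + Y*f)*5)*(-4) = (25 + 5*Y*f)*(-4) = -100 - 20*Y*f)
(251 - 223)*E(-4, 17) = (251 - 223)*(-100 - 20*17*(-4)) = 28*(-100 + 1360) = 28*1260 = 35280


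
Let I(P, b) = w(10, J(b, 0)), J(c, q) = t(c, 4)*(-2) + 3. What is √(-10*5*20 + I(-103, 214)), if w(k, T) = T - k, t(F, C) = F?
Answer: I*√1435 ≈ 37.881*I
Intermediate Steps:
J(c, q) = 3 - 2*c (J(c, q) = c*(-2) + 3 = -2*c + 3 = 3 - 2*c)
I(P, b) = -7 - 2*b (I(P, b) = (3 - 2*b) - 1*10 = (3 - 2*b) - 10 = -7 - 2*b)
√(-10*5*20 + I(-103, 214)) = √(-10*5*20 + (-7 - 2*214)) = √(-50*20 + (-7 - 428)) = √(-1000 - 435) = √(-1435) = I*√1435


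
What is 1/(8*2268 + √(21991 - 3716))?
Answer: 18144/329186461 - 5*√731/329186461 ≈ 5.4707e-5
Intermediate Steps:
1/(8*2268 + √(21991 - 3716)) = 1/(18144 + √18275) = 1/(18144 + 5*√731)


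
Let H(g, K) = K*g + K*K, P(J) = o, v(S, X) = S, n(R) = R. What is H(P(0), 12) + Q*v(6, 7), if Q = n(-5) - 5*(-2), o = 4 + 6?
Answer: 294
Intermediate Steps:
o = 10
P(J) = 10
H(g, K) = K² + K*g (H(g, K) = K*g + K² = K² + K*g)
Q = 5 (Q = -5 - 5*(-2) = -5 + 10 = 5)
H(P(0), 12) + Q*v(6, 7) = 12*(12 + 10) + 5*6 = 12*22 + 30 = 264 + 30 = 294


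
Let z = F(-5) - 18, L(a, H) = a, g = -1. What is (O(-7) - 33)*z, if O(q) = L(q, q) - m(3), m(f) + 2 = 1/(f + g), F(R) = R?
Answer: 1771/2 ≈ 885.50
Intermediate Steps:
m(f) = -2 + 1/(-1 + f) (m(f) = -2 + 1/(f - 1) = -2 + 1/(-1 + f))
O(q) = 3/2 + q (O(q) = q - (3 - 2*3)/(-1 + 3) = q - (3 - 6)/2 = q - (-3)/2 = q - 1*(-3/2) = q + 3/2 = 3/2 + q)
z = -23 (z = -5 - 18 = -23)
(O(-7) - 33)*z = ((3/2 - 7) - 33)*(-23) = (-11/2 - 33)*(-23) = -77/2*(-23) = 1771/2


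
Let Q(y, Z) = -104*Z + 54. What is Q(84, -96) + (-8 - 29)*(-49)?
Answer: 11851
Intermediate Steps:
Q(y, Z) = 54 - 104*Z
Q(84, -96) + (-8 - 29)*(-49) = (54 - 104*(-96)) + (-8 - 29)*(-49) = (54 + 9984) - 37*(-49) = 10038 + 1813 = 11851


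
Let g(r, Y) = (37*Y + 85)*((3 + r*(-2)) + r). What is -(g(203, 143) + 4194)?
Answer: 1071006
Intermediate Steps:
g(r, Y) = (3 - r)*(85 + 37*Y) (g(r, Y) = (85 + 37*Y)*((3 - 2*r) + r) = (85 + 37*Y)*(3 - r) = (3 - r)*(85 + 37*Y))
-(g(203, 143) + 4194) = -((255 - 85*203 + 111*143 - 37*143*203) + 4194) = -((255 - 17255 + 15873 - 1074073) + 4194) = -(-1075200 + 4194) = -1*(-1071006) = 1071006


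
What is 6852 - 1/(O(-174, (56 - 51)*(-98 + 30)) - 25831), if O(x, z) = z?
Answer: 179323693/26171 ≈ 6852.0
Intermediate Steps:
6852 - 1/(O(-174, (56 - 51)*(-98 + 30)) - 25831) = 6852 - 1/((56 - 51)*(-98 + 30) - 25831) = 6852 - 1/(5*(-68) - 25831) = 6852 - 1/(-340 - 25831) = 6852 - 1/(-26171) = 6852 - 1*(-1/26171) = 6852 + 1/26171 = 179323693/26171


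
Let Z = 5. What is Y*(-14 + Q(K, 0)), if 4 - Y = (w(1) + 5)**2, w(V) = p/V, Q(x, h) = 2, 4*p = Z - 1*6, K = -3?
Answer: 891/4 ≈ 222.75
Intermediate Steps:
p = -1/4 (p = (5 - 1*6)/4 = (5 - 6)/4 = (1/4)*(-1) = -1/4 ≈ -0.25000)
w(V) = -1/(4*V)
Y = -297/16 (Y = 4 - (-1/4/1 + 5)**2 = 4 - (-1/4*1 + 5)**2 = 4 - (-1/4 + 5)**2 = 4 - (19/4)**2 = 4 - 1*361/16 = 4 - 361/16 = -297/16 ≈ -18.563)
Y*(-14 + Q(K, 0)) = -297*(-14 + 2)/16 = -297/16*(-12) = 891/4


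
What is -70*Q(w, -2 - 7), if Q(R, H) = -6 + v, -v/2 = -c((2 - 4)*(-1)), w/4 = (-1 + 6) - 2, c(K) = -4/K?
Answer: 700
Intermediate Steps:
w = 12 (w = 4*((-1 + 6) - 2) = 4*(5 - 2) = 4*3 = 12)
v = -4 (v = -(-2)*(-4*(-1/(2 - 4))) = -(-2)*(-4/((-2*(-1)))) = -(-2)*(-4/2) = -(-2)*(-4*1/2) = -(-2)*(-2) = -2*2 = -4)
Q(R, H) = -10 (Q(R, H) = -6 - 4 = -10)
-70*Q(w, -2 - 7) = -70*(-10) = 700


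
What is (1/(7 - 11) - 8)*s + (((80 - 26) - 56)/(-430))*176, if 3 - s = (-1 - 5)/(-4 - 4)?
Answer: -61039/3440 ≈ -17.744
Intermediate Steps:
s = 9/4 (s = 3 - (-1 - 5)/(-4 - 4) = 3 - (-6)/(-8) = 3 - (-6)*(-1)/8 = 3 - 1*3/4 = 3 - 3/4 = 9/4 ≈ 2.2500)
(1/(7 - 11) - 8)*s + (((80 - 26) - 56)/(-430))*176 = (1/(7 - 11) - 8)*(9/4) + (((80 - 26) - 56)/(-430))*176 = (1/(-4) - 8)*(9/4) + ((54 - 56)*(-1/430))*176 = (-1/4 - 8)*(9/4) - 2*(-1/430)*176 = -33/4*9/4 + (1/215)*176 = -297/16 + 176/215 = -61039/3440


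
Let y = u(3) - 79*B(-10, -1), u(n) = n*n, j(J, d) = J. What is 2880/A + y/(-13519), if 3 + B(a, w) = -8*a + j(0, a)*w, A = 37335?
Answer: 17713834/33648791 ≈ 0.52643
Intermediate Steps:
u(n) = n²
B(a, w) = -3 - 8*a (B(a, w) = -3 + (-8*a + 0*w) = -3 + (-8*a + 0) = -3 - 8*a)
y = -6074 (y = 3² - 79*(-3 - 8*(-10)) = 9 - 79*(-3 + 80) = 9 - 79*77 = 9 - 6083 = -6074)
2880/A + y/(-13519) = 2880/37335 - 6074/(-13519) = 2880*(1/37335) - 6074*(-1/13519) = 192/2489 + 6074/13519 = 17713834/33648791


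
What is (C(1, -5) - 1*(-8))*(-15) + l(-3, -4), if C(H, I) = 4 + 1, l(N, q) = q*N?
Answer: -183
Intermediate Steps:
l(N, q) = N*q
C(H, I) = 5
(C(1, -5) - 1*(-8))*(-15) + l(-3, -4) = (5 - 1*(-8))*(-15) - 3*(-4) = (5 + 8)*(-15) + 12 = 13*(-15) + 12 = -195 + 12 = -183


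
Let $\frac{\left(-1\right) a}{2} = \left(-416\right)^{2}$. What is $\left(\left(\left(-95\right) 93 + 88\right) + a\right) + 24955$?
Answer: $-329904$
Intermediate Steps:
$a = -346112$ ($a = - 2 \left(-416\right)^{2} = \left(-2\right) 173056 = -346112$)
$\left(\left(\left(-95\right) 93 + 88\right) + a\right) + 24955 = \left(\left(\left(-95\right) 93 + 88\right) - 346112\right) + 24955 = \left(\left(-8835 + 88\right) - 346112\right) + 24955 = \left(-8747 - 346112\right) + 24955 = -354859 + 24955 = -329904$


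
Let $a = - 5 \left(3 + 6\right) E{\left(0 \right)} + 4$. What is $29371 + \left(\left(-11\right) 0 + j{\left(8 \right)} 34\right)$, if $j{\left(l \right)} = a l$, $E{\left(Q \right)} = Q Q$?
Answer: $30459$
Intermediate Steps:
$E{\left(Q \right)} = Q^{2}$
$a = 4$ ($a = - 5 \left(3 + 6\right) 0^{2} + 4 = \left(-5\right) 9 \cdot 0 + 4 = \left(-45\right) 0 + 4 = 0 + 4 = 4$)
$j{\left(l \right)} = 4 l$
$29371 + \left(\left(-11\right) 0 + j{\left(8 \right)} 34\right) = 29371 + \left(\left(-11\right) 0 + 4 \cdot 8 \cdot 34\right) = 29371 + \left(0 + 32 \cdot 34\right) = 29371 + \left(0 + 1088\right) = 29371 + 1088 = 30459$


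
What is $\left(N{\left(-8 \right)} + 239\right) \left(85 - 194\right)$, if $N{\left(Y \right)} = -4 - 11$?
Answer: $-24416$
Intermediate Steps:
$N{\left(Y \right)} = -15$
$\left(N{\left(-8 \right)} + 239\right) \left(85 - 194\right) = \left(-15 + 239\right) \left(85 - 194\right) = 224 \left(-109\right) = -24416$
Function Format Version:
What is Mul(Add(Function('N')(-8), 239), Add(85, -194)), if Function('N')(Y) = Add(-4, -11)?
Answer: -24416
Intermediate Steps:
Function('N')(Y) = -15
Mul(Add(Function('N')(-8), 239), Add(85, -194)) = Mul(Add(-15, 239), Add(85, -194)) = Mul(224, -109) = -24416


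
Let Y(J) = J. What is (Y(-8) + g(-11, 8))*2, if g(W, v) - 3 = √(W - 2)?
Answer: -10 + 2*I*√13 ≈ -10.0 + 7.2111*I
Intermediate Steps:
g(W, v) = 3 + √(-2 + W) (g(W, v) = 3 + √(W - 2) = 3 + √(-2 + W))
(Y(-8) + g(-11, 8))*2 = (-8 + (3 + √(-2 - 11)))*2 = (-8 + (3 + √(-13)))*2 = (-8 + (3 + I*√13))*2 = (-5 + I*√13)*2 = -10 + 2*I*√13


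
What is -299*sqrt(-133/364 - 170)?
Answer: -23*I*sqrt(115167)/2 ≈ -3902.7*I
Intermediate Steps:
-299*sqrt(-133/364 - 170) = -299*sqrt(-133*1/364 - 170) = -299*sqrt(-19/52 - 170) = -23*I*sqrt(115167)/2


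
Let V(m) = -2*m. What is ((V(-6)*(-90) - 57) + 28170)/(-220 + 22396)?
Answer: 9011/7392 ≈ 1.2190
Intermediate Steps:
((V(-6)*(-90) - 57) + 28170)/(-220 + 22396) = ((-2*(-6)*(-90) - 57) + 28170)/(-220 + 22396) = ((12*(-90) - 57) + 28170)/22176 = ((-1080 - 57) + 28170)*(1/22176) = (-1137 + 28170)*(1/22176) = 27033*(1/22176) = 9011/7392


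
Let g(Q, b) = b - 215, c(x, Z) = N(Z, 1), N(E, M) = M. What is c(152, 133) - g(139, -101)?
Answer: 317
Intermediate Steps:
c(x, Z) = 1
g(Q, b) = -215 + b
c(152, 133) - g(139, -101) = 1 - (-215 - 101) = 1 - 1*(-316) = 1 + 316 = 317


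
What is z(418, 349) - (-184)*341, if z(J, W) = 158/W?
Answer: 21897814/349 ≈ 62744.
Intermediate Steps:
z(418, 349) - (-184)*341 = 158/349 - (-184)*341 = 158*(1/349) - 1*(-62744) = 158/349 + 62744 = 21897814/349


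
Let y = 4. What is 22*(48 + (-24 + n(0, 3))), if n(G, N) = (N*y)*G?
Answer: 528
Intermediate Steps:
n(G, N) = 4*G*N (n(G, N) = (N*4)*G = (4*N)*G = 4*G*N)
22*(48 + (-24 + n(0, 3))) = 22*(48 + (-24 + 4*0*3)) = 22*(48 + (-24 + 0)) = 22*(48 - 24) = 22*24 = 528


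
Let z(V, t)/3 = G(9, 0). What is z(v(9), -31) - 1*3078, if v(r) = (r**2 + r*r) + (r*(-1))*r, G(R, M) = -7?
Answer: -3099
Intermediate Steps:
v(r) = r**2 (v(r) = (r**2 + r**2) + (-r)*r = 2*r**2 - r**2 = r**2)
z(V, t) = -21 (z(V, t) = 3*(-7) = -21)
z(v(9), -31) - 1*3078 = -21 - 1*3078 = -21 - 3078 = -3099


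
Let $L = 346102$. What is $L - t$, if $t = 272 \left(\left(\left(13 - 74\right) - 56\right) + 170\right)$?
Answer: $331686$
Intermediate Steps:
$t = 14416$ ($t = 272 \left(\left(-61 - 56\right) + 170\right) = 272 \left(-117 + 170\right) = 272 \cdot 53 = 14416$)
$L - t = 346102 - 14416 = 331686$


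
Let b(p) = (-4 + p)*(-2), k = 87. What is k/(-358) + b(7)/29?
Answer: -4671/10382 ≈ -0.44991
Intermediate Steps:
b(p) = 8 - 2*p
k/(-358) + b(7)/29 = 87/(-358) + (8 - 2*7)/29 = 87*(-1/358) + (8 - 14)*(1/29) = -87/358 - 6*1/29 = -87/358 - 6/29 = -4671/10382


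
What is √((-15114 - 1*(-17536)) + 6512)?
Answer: √8934 ≈ 94.520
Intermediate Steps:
√((-15114 - 1*(-17536)) + 6512) = √((-15114 + 17536) + 6512) = √(2422 + 6512) = √8934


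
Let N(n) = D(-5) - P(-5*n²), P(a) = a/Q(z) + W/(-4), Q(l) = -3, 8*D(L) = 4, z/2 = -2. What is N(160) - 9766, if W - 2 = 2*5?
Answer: -314575/6 ≈ -52429.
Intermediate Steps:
z = -4 (z = 2*(-2) = -4)
D(L) = ½ (D(L) = (⅛)*4 = ½)
W = 12 (W = 2 + 2*5 = 2 + 10 = 12)
P(a) = -3 - a/3 (P(a) = a/(-3) + 12/(-4) = a*(-⅓) + 12*(-¼) = -a/3 - 3 = -3 - a/3)
N(n) = 7/2 - 5*n²/3 (N(n) = ½ - (-3 - (-5)*n²/3) = ½ - (-3 + 5*n²/3) = ½ + (3 - 5*n²/3) = 7/2 - 5*n²/3)
N(160) - 9766 = (7/2 - 5/3*160²) - 9766 = (7/2 - 5/3*25600) - 9766 = (7/2 - 128000/3) - 9766 = -255979/6 - 9766 = -314575/6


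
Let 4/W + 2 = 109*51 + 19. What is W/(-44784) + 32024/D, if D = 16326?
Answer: 37022647207/18874336224 ≈ 1.9615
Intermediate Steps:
W = 1/1394 (W = 4/(-2 + (109*51 + 19)) = 4/(-2 + (5559 + 19)) = 4/(-2 + 5578) = 4/5576 = 4*(1/5576) = 1/1394 ≈ 0.00071736)
W/(-44784) + 32024/D = (1/1394)/(-44784) + 32024/16326 = (1/1394)*(-1/44784) + 32024*(1/16326) = -1/62428896 + 16012/8163 = 37022647207/18874336224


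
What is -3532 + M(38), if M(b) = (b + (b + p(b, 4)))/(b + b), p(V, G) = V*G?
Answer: -3529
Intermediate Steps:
p(V, G) = G*V
M(b) = 3 (M(b) = (b + (b + 4*b))/(b + b) = (b + 5*b)/((2*b)) = (6*b)*(1/(2*b)) = 3)
-3532 + M(38) = -3532 + 3 = -3529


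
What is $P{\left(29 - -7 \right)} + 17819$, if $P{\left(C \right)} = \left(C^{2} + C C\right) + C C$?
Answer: $21707$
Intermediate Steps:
$P{\left(C \right)} = 3 C^{2}$ ($P{\left(C \right)} = \left(C^{2} + C^{2}\right) + C^{2} = 2 C^{2} + C^{2} = 3 C^{2}$)
$P{\left(29 - -7 \right)} + 17819 = 3 \left(29 - -7\right)^{2} + 17819 = 3 \left(29 + 7\right)^{2} + 17819 = 3 \cdot 36^{2} + 17819 = 3 \cdot 1296 + 17819 = 3888 + 17819 = 21707$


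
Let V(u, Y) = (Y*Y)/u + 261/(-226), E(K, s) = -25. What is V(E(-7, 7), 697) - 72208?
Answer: -517774559/5650 ≈ -91642.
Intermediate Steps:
V(u, Y) = -261/226 + Y²/u (V(u, Y) = Y²/u + 261*(-1/226) = Y²/u - 261/226 = -261/226 + Y²/u)
V(E(-7, 7), 697) - 72208 = (-261/226 + 697²/(-25)) - 72208 = (-261/226 + 485809*(-1/25)) - 72208 = (-261/226 - 485809/25) - 72208 = -109799359/5650 - 72208 = -517774559/5650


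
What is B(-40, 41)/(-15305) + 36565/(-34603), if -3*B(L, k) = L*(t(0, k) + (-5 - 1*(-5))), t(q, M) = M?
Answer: -347126179/317759349 ≈ -1.0924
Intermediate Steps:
B(L, k) = -L*k/3 (B(L, k) = -L*(k + (-5 - 1*(-5)))/3 = -L*(k + (-5 + 5))/3 = -L*(k + 0)/3 = -L*k/3)
B(-40, 41)/(-15305) + 36565/(-34603) = -1/3*(-40)*41/(-15305) + 36565/(-34603) = (1640/3)*(-1/15305) + 36565*(-1/34603) = -328/9183 - 36565/34603 = -347126179/317759349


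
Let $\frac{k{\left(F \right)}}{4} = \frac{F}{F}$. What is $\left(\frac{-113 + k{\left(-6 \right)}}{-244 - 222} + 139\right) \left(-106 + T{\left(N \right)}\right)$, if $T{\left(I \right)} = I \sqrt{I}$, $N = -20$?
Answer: $- \frac{3438799}{233} - \frac{1297660 i \sqrt{5}}{233} \approx -14759.0 - 12453.0 i$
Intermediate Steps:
$T{\left(I \right)} = I^{\frac{3}{2}}$
$k{\left(F \right)} = 4$ ($k{\left(F \right)} = 4 \frac{F}{F} = 4 \cdot 1 = 4$)
$\left(\frac{-113 + k{\left(-6 \right)}}{-244 - 222} + 139\right) \left(-106 + T{\left(N \right)}\right) = \left(\frac{-113 + 4}{-244 - 222} + 139\right) \left(-106 + \left(-20\right)^{\frac{3}{2}}\right) = \left(- \frac{109}{-466} + 139\right) \left(-106 - 40 i \sqrt{5}\right) = \left(\left(-109\right) \left(- \frac{1}{466}\right) + 139\right) \left(-106 - 40 i \sqrt{5}\right) = \left(\frac{109}{466} + 139\right) \left(-106 - 40 i \sqrt{5}\right) = \frac{64883 \left(-106 - 40 i \sqrt{5}\right)}{466} = - \frac{3438799}{233} - \frac{1297660 i \sqrt{5}}{233}$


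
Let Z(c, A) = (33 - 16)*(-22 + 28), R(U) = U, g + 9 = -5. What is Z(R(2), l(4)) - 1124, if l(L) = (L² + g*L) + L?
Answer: -1022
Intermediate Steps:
g = -14 (g = -9 - 5 = -14)
l(L) = L² - 13*L (l(L) = (L² - 14*L) + L = L² - 13*L)
Z(c, A) = 102 (Z(c, A) = 17*6 = 102)
Z(R(2), l(4)) - 1124 = 102 - 1124 = -1022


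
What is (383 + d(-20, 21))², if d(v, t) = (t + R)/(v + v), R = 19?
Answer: 145924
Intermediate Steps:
d(v, t) = (19 + t)/(2*v) (d(v, t) = (t + 19)/(v + v) = (19 + t)/((2*v)) = (19 + t)*(1/(2*v)) = (19 + t)/(2*v))
(383 + d(-20, 21))² = (383 + (½)*(19 + 21)/(-20))² = (383 + (½)*(-1/20)*40)² = (383 - 1)² = 382² = 145924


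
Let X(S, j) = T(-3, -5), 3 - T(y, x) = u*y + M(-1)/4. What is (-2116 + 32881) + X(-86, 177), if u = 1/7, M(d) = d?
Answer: 861523/28 ≈ 30769.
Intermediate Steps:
u = ⅐ ≈ 0.14286
T(y, x) = 13/4 - y/7 (T(y, x) = 3 - (y/7 - 1/4) = 3 - (y/7 - 1*¼) = 3 - (y/7 - ¼) = 3 - (-¼ + y/7) = 3 + (¼ - y/7) = 13/4 - y/7)
X(S, j) = 103/28 (X(S, j) = 13/4 - ⅐*(-3) = 13/4 + 3/7 = 103/28)
(-2116 + 32881) + X(-86, 177) = (-2116 + 32881) + 103/28 = 30765 + 103/28 = 861523/28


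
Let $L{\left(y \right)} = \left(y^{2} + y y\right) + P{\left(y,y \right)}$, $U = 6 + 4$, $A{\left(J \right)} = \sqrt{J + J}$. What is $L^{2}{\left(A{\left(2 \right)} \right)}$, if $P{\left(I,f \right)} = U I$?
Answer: $784$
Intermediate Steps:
$A{\left(J \right)} = \sqrt{2} \sqrt{J}$ ($A{\left(J \right)} = \sqrt{2 J} = \sqrt{2} \sqrt{J}$)
$U = 10$
$P{\left(I,f \right)} = 10 I$
$L{\left(y \right)} = 2 y^{2} + 10 y$ ($L{\left(y \right)} = \left(y^{2} + y y\right) + 10 y = \left(y^{2} + y^{2}\right) + 10 y = 2 y^{2} + 10 y$)
$L^{2}{\left(A{\left(2 \right)} \right)} = \left(2 \sqrt{2} \sqrt{2} \left(5 + \sqrt{2} \sqrt{2}\right)\right)^{2} = \left(2 \cdot 2 \left(5 + 2\right)\right)^{2} = \left(2 \cdot 2 \cdot 7\right)^{2} = 28^{2} = 784$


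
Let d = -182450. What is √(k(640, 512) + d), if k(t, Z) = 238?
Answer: 2*I*√45553 ≈ 426.86*I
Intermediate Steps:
√(k(640, 512) + d) = √(238 - 182450) = √(-182212) = 2*I*√45553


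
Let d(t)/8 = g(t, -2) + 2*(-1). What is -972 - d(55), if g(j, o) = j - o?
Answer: -1412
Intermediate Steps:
d(t) = 8*t (d(t) = 8*((t - 1*(-2)) + 2*(-1)) = 8*((t + 2) - 2) = 8*((2 + t) - 2) = 8*t)
-972 - d(55) = -972 - 8*55 = -972 - 1*440 = -972 - 440 = -1412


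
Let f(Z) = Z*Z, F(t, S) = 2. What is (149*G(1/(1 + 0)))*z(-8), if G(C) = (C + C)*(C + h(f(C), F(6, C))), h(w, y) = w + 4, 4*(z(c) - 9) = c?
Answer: 12516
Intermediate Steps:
f(Z) = Z**2
z(c) = 9 + c/4
h(w, y) = 4 + w
G(C) = 2*C*(4 + C + C**2) (G(C) = (C + C)*(C + (4 + C**2)) = (2*C)*(4 + C + C**2) = 2*C*(4 + C + C**2))
(149*G(1/(1 + 0)))*z(-8) = (149*(2*(4 + 1/(1 + 0) + (1/(1 + 0))**2)/(1 + 0)))*(9 + (1/4)*(-8)) = (149*(2*(4 + 1/1 + (1/1)**2)/1))*(9 - 2) = (149*(2*1*(4 + 1 + 1**2)))*7 = (149*(2*1*(4 + 1 + 1)))*7 = (149*(2*1*6))*7 = (149*12)*7 = 1788*7 = 12516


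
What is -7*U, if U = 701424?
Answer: -4909968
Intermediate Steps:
-7*U = -7*701424 = -4909968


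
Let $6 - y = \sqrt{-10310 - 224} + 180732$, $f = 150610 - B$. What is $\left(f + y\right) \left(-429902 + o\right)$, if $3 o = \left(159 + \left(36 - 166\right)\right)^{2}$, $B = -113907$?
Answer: $- \frac{107995287215}{3} + \frac{1288865 i \sqrt{10534}}{3} \approx -3.5998 \cdot 10^{10} + 4.4094 \cdot 10^{7} i$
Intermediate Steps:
$f = 264517$ ($f = 150610 - -113907 = 150610 + 113907 = 264517$)
$o = \frac{841}{3}$ ($o = \frac{\left(159 + \left(36 - 166\right)\right)^{2}}{3} = \frac{\left(159 - 130\right)^{2}}{3} = \frac{29^{2}}{3} = \frac{1}{3} \cdot 841 = \frac{841}{3} \approx 280.33$)
$y = -180726 - i \sqrt{10534}$ ($y = 6 - \left(\sqrt{-10310 - 224} + 180732\right) = 6 - \left(\sqrt{-10534} + 180732\right) = 6 - \left(i \sqrt{10534} + 180732\right) = 6 - \left(180732 + i \sqrt{10534}\right) = -180726 - i \sqrt{10534} \approx -1.8073 \cdot 10^{5} - 102.64 i$)
$\left(f + y\right) \left(-429902 + o\right) = \left(264517 - \left(180726 + i \sqrt{10534}\right)\right) \left(-429902 + \frac{841}{3}\right) = \left(83791 - i \sqrt{10534}\right) \left(- \frac{1288865}{3}\right) = - \frac{107995287215}{3} + \frac{1288865 i \sqrt{10534}}{3}$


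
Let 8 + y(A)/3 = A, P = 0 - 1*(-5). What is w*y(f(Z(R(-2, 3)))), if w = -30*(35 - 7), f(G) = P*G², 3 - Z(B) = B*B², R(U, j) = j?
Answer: -7237440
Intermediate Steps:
P = 5 (P = 0 + 5 = 5)
Z(B) = 3 - B³ (Z(B) = 3 - B*B² = 3 - B³)
f(G) = 5*G²
w = -840 (w = -30*28 = -840)
y(A) = -24 + 3*A
w*y(f(Z(R(-2, 3)))) = -840*(-24 + 3*(5*(3 - 1*3³)²)) = -840*(-24 + 3*(5*(3 - 1*27)²)) = -840*(-24 + 3*(5*(3 - 27)²)) = -840*(-24 + 3*(5*(-24)²)) = -840*(-24 + 3*(5*576)) = -840*(-24 + 3*2880) = -840*(-24 + 8640) = -840*8616 = -7237440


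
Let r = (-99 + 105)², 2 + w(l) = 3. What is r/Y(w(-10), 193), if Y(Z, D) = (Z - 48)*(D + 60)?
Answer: -36/11891 ≈ -0.0030275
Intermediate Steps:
w(l) = 1 (w(l) = -2 + 3 = 1)
Y(Z, D) = (-48 + Z)*(60 + D)
r = 36 (r = 6² = 36)
r/Y(w(-10), 193) = 36/(-2880 - 48*193 + 60*1 + 193*1) = 36/(-2880 - 9264 + 60 + 193) = 36/(-11891) = 36*(-1/11891) = -36/11891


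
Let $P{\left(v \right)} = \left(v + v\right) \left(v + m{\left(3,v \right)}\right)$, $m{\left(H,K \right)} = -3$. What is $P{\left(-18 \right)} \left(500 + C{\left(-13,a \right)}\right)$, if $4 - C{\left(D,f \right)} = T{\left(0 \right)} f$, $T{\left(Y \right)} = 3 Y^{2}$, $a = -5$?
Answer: $381024$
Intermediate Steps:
$P{\left(v \right)} = 2 v \left(-3 + v\right)$ ($P{\left(v \right)} = \left(v + v\right) \left(v - 3\right) = 2 v \left(-3 + v\right)$)
$C{\left(D,f \right)} = 4$ ($C{\left(D,f \right)} = 4 - 3 \cdot 0^{2} f = 4 - 3 \cdot 0 f = 4 - 0 f = 4 - 0 = 4 + 0 = 4$)
$P{\left(-18 \right)} \left(500 + C{\left(-13,a \right)}\right) = 2 \left(-18\right) \left(-3 - 18\right) \left(500 + 4\right) = 2 \left(-18\right) \left(-21\right) 504 = 756 \cdot 504 = 381024$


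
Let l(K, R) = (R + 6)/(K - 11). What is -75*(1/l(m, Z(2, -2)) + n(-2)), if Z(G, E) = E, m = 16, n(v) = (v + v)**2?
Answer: -5175/4 ≈ -1293.8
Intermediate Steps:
n(v) = 4*v**2 (n(v) = (2*v)**2 = 4*v**2)
l(K, R) = (6 + R)/(-11 + K)
-75*(1/l(m, Z(2, -2)) + n(-2)) = -75*(1/((6 - 2)/(-11 + 16)) + 4*(-2)**2) = -75*(1/(4/5) + 4*4) = -75*(1/((1/5)*4) + 16) = -75*(1/(4/5) + 16) = -75*(5/4 + 16) = -75*69/4 = -5175/4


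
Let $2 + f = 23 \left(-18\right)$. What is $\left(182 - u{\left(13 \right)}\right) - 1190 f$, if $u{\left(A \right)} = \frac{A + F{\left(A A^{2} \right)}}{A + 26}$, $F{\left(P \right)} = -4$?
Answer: $\frac{6437883}{13} \approx 4.9522 \cdot 10^{5}$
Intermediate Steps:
$u{\left(A \right)} = \frac{-4 + A}{26 + A}$ ($u{\left(A \right)} = \frac{A - 4}{A + 26} = \frac{-4 + A}{26 + A}$)
$f = -416$ ($f = -2 + 23 \left(-18\right) = -2 - 414 = -416$)
$\left(182 - u{\left(13 \right)}\right) - 1190 f = \left(182 - \frac{-4 + 13}{26 + 13}\right) - -495040 = \left(182 - \frac{1}{39} \cdot 9\right) + 495040 = \left(182 - \frac{3}{13}\right) + 495040 = \frac{2363}{13} + 495040 = \frac{6437883}{13}$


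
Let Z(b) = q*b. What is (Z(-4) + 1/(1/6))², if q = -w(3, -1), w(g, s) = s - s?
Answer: 36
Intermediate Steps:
w(g, s) = 0
q = 0 (q = -1*0 = 0)
Z(b) = 0 (Z(b) = 0*b = 0)
(Z(-4) + 1/(1/6))² = (0 + 1/(1/6))² = (0 + 1/(⅙))² = (0 + 6)² = 6² = 36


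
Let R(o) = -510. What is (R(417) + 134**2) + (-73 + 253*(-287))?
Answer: -55238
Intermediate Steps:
(R(417) + 134**2) + (-73 + 253*(-287)) = (-510 + 134**2) + (-73 + 253*(-287)) = (-510 + 17956) + (-73 - 72611) = 17446 - 72684 = -55238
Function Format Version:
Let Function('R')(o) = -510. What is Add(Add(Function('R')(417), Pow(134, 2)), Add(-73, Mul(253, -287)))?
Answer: -55238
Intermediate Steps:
Add(Add(Function('R')(417), Pow(134, 2)), Add(-73, Mul(253, -287))) = Add(Add(-510, Pow(134, 2)), Add(-73, Mul(253, -287))) = Add(Add(-510, 17956), Add(-73, -72611)) = Add(17446, -72684) = -55238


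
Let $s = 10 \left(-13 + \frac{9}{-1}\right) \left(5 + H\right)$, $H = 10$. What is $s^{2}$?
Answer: $10890000$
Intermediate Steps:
$s = -3300$ ($s = 10 \left(-13 + \frac{9}{-1}\right) \left(5 + 10\right) = 10 \left(-13 + 9 \left(-1\right)\right) 15 = 10 \left(-13 - 9\right) 15 = 10 \left(\left(-22\right) 15\right) = 10 \left(-330\right) = -3300$)
$s^{2} = \left(-3300\right)^{2} = 10890000$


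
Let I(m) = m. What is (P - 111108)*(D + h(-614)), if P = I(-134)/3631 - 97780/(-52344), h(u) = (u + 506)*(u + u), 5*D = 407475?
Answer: -125598379056760487/5279474 ≈ -2.3790e+10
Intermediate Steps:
D = 81495 (D = (⅕)*407475 = 81495)
h(u) = 2*u*(506 + u) (h(u) = (506 + u)*(2*u) = 2*u*(506 + u))
P = 87006271/47515266 (P = -134/3631 - 97780/(-52344) = -134*1/3631 - 97780*(-1/52344) = -134/3631 + 24445/13086 = 87006271/47515266 ≈ 1.8311)
(P - 111108)*(D + h(-614)) = (87006271/47515266 - 111108)*(81495 + 2*(-614)*(506 - 614)) = -5279239168457*(81495 + 2*(-614)*(-108))/47515266 = -5279239168457*(81495 + 132624)/47515266 = -5279239168457/47515266*214119 = -125598379056760487/5279474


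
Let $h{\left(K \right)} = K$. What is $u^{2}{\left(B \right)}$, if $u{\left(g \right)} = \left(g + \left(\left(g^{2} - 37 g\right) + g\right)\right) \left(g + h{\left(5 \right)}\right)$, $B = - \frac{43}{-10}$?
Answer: $\frac{1507230102249}{1000000} \approx 1.5072 \cdot 10^{6}$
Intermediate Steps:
$B = \frac{43}{10}$ ($B = \left(-43\right) \left(- \frac{1}{10}\right) = \frac{43}{10} \approx 4.3$)
$u{\left(g \right)} = \left(5 + g\right) \left(g^{2} - 35 g\right)$ ($u{\left(g \right)} = \left(g + \left(\left(g^{2} - 37 g\right) + g\right)\right) \left(g + 5\right) = \left(g + \left(g^{2} - 36 g\right)\right) \left(5 + g\right) = \left(g^{2} - 35 g\right) \left(5 + g\right) = \left(5 + g\right) \left(g^{2} - 35 g\right)$)
$u^{2}{\left(B \right)} = \left(\frac{43 \left(-175 + \left(\frac{43}{10}\right)^{2} - 129\right)}{10}\right)^{2} = \left(\frac{43 \left(-175 + \frac{1849}{100} - 129\right)}{10}\right)^{2} = \left(\frac{43}{10} \left(- \frac{28551}{100}\right)\right)^{2} = \left(- \frac{1227693}{1000}\right)^{2} = \frac{1507230102249}{1000000}$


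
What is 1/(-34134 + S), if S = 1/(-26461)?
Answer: -26461/903219775 ≈ -2.9296e-5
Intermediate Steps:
S = -1/26461 ≈ -3.7791e-5
1/(-34134 + S) = 1/(-34134 - 1/26461) = 1/(-903219775/26461) = -26461/903219775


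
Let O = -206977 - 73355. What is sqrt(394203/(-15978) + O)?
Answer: I*sqrt(7952674725358)/5326 ≈ 529.49*I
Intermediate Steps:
O = -280332
sqrt(394203/(-15978) + O) = sqrt(394203/(-15978) - 280332) = sqrt(394203*(-1/15978) - 280332) = sqrt(-131401/5326 - 280332) = sqrt(-1493179633/5326) = I*sqrt(7952674725358)/5326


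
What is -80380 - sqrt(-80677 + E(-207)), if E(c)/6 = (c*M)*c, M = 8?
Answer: -80380 - 5*sqrt(79043) ≈ -81786.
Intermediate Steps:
E(c) = 48*c**2 (E(c) = 6*((c*8)*c) = 6*((8*c)*c) = 6*(8*c**2) = 48*c**2)
-80380 - sqrt(-80677 + E(-207)) = -80380 - sqrt(-80677 + 48*(-207)**2) = -80380 - sqrt(-80677 + 48*42849) = -80380 - sqrt(-80677 + 2056752) = -80380 - sqrt(1976075) = -80380 - 5*sqrt(79043)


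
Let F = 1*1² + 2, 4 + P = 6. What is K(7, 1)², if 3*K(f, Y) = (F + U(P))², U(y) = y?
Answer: 625/9 ≈ 69.444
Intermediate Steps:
P = 2 (P = -4 + 6 = 2)
F = 3 (F = 1*1 + 2 = 1 + 2 = 3)
K(f, Y) = 25/3 (K(f, Y) = (3 + 2)²/3 = (⅓)*5² = (⅓)*25 = 25/3)
K(7, 1)² = (25/3)² = 625/9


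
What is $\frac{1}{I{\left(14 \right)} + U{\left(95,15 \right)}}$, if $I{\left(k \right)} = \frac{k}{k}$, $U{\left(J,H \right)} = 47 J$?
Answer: $\frac{1}{4466} \approx 0.00022391$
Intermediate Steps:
$I{\left(k \right)} = 1$
$\frac{1}{I{\left(14 \right)} + U{\left(95,15 \right)}} = \frac{1}{1 + 47 \cdot 95} = \frac{1}{1 + 4465} = \frac{1}{4466}$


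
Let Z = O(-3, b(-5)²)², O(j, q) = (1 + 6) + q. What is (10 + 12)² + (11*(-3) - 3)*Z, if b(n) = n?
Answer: -36380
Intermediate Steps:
O(j, q) = 7 + q
Z = 1024 (Z = (7 + (-5)²)² = (7 + 25)² = 32² = 1024)
(10 + 12)² + (11*(-3) - 3)*Z = (10 + 12)² + (11*(-3) - 3)*1024 = 22² + (-33 - 3)*1024 = 484 - 36*1024 = 484 - 36864 = -36380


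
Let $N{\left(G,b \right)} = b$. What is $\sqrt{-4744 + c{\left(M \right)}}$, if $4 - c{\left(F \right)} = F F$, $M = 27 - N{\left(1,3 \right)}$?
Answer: $2 i \sqrt{1329} \approx 72.911 i$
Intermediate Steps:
$M = 24$ ($M = 27 - 3 = 24$)
$c{\left(F \right)} = 4 - F^{2}$ ($c{\left(F \right)} = 4 - F F = 4 - F^{2}$)
$\sqrt{-4744 + c{\left(M \right)}} = \sqrt{-4744 + \left(4 - 24^{2}\right)} = \sqrt{-4744 + \left(4 - 576\right)} = \sqrt{-4744 - 572} = \sqrt{-5316} = 2 i \sqrt{1329}$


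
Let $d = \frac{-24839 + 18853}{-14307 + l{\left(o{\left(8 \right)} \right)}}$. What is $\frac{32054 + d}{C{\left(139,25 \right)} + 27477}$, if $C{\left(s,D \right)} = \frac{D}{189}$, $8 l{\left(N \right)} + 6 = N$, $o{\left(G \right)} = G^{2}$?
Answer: $\frac{173263925205}{148522294211} \approx 1.1666$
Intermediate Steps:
$l{\left(N \right)} = - \frac{3}{4} + \frac{N}{8}$
$C{\left(s,D \right)} = \frac{D}{189}$ ($C{\left(s,D \right)} = D \frac{1}{189} = \frac{D}{189}$)
$d = \frac{23944}{57199}$ ($d = \frac{-24839 + 18853}{-14307 - \left(\frac{3}{4} - \frac{8^{2}}{8}\right)} = - \frac{5986}{-14307 + \left(- \frac{3}{4} + \frac{1}{8} \cdot 64\right)} = - \frac{5986}{-14307 + \left(- \frac{3}{4} + 8\right)} = - \frac{5986}{-14307 + \frac{29}{4}} = - \frac{5986}{- \frac{57199}{4}} = \left(-5986\right) \left(- \frac{4}{57199}\right) = \frac{23944}{57199} \approx 0.41861$)
$\frac{32054 + d}{C{\left(139,25 \right)} + 27477} = \frac{32054 + \frac{23944}{57199}}{\frac{1}{189} \cdot 25 + 27477} = \frac{1833480690}{57199 \left(\frac{25}{189} + 27477\right)} = \frac{1833480690}{57199 \cdot \frac{5193178}{189}} = \frac{1833480690}{57199} \cdot \frac{189}{5193178} = \frac{173263925205}{148522294211}$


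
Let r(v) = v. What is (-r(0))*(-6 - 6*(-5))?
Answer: 0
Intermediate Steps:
(-r(0))*(-6 - 6*(-5)) = (-1*0)*(-6 - 6*(-5)) = 0*(-6 + 30) = 0*24 = 0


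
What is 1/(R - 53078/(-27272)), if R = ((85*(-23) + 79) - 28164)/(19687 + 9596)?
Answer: 399302988/367516097 ≈ 1.0865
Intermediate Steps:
R = -30040/29283 (R = ((-1955 + 79) - 28164)/29283 = (-1876 - 28164)*(1/29283) = -30040*1/29283 = -30040/29283 ≈ -1.0259)
1/(R - 53078/(-27272)) = 1/(-30040/29283 - 53078/(-27272)) = 1/(-30040/29283 - 53078*(-1/27272)) = 1/(-30040/29283 + 26539/13636) = 1/(367516097/399302988) = 399302988/367516097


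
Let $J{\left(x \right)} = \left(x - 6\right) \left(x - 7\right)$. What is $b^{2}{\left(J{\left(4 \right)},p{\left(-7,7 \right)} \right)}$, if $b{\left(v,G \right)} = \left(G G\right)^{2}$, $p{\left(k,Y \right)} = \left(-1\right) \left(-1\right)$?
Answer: $1$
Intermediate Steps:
$J{\left(x \right)} = \left(-7 + x\right) \left(-6 + x\right)$ ($J{\left(x \right)} = \left(-6 + x\right) \left(-7 + x\right) = \left(-7 + x\right) \left(-6 + x\right)$)
$p{\left(k,Y \right)} = 1$
$b{\left(v,G \right)} = G^{4}$ ($b{\left(v,G \right)} = \left(G^{2}\right)^{2} = G^{4}$)
$b^{2}{\left(J{\left(4 \right)},p{\left(-7,7 \right)} \right)} = \left(1^{4}\right)^{2} = 1^{2} = 1$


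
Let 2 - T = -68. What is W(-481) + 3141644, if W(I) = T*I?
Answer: 3107974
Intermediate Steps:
T = 70 (T = 2 - 1*(-68) = 2 + 68 = 70)
W(I) = 70*I
W(-481) + 3141644 = 70*(-481) + 3141644 = -33670 + 3141644 = 3107974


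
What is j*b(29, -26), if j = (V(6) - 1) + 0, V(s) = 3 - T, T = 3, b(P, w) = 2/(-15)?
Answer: 2/15 ≈ 0.13333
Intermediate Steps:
b(P, w) = -2/15 (b(P, w) = 2*(-1/15) = -2/15)
V(s) = 0 (V(s) = 3 - 1*3 = 3 - 3 = 0)
j = -1 (j = (0 - 1) + 0 = -1 + 0 = -1)
j*b(29, -26) = -1*(-2/15) = 2/15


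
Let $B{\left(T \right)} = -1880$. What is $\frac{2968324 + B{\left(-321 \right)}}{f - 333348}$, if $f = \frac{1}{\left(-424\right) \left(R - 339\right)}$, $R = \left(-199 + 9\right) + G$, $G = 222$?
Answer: $- \frac{386136082592}{43391242463} \approx -8.8989$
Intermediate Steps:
$R = 32$ ($R = \left(-199 + 9\right) + 222 = -190 + 222 = 32$)
$f = \frac{1}{130168}$ ($f = \frac{1}{\left(-424\right) \left(32 - 339\right)} = \frac{1}{\left(-424\right) \left(-307\right)} = \frac{1}{130168} \approx 7.6824 \cdot 10^{-6}$)
$\frac{2968324 + B{\left(-321 \right)}}{f - 333348} = \frac{2968324 - 1880}{\frac{1}{130168} - 333348} = \frac{2966444}{- \frac{43391242463}{130168}} = 2966444 \left(- \frac{130168}{43391242463}\right) = - \frac{386136082592}{43391242463}$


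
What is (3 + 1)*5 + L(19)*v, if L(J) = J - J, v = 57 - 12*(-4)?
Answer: 20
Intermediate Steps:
v = 105 (v = 57 + 48 = 105)
L(J) = 0
(3 + 1)*5 + L(19)*v = (3 + 1)*5 + 0*105 = 4*5 + 0 = 20 + 0 = 20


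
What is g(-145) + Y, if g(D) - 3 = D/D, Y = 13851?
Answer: 13855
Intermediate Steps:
g(D) = 4 (g(D) = 3 + D/D = 3 + 1 = 4)
g(-145) + Y = 4 + 13851 = 13855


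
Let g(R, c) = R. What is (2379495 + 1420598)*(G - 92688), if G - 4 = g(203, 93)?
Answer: -351436400733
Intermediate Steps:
G = 207 (G = 4 + 203 = 207)
(2379495 + 1420598)*(G - 92688) = (2379495 + 1420598)*(207 - 92688) = 3800093*(-92481) = -351436400733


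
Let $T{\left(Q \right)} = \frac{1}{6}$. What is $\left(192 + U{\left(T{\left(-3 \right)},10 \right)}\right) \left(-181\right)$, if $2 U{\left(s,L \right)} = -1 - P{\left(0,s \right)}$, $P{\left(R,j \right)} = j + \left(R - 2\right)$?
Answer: $- \frac{417929}{12} \approx -34827.0$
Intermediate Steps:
$P{\left(R,j \right)} = -2 + R + j$ ($P{\left(R,j \right)} = j + \left(-2 + R\right) = -2 + R + j$)
$T{\left(Q \right)} = \frac{1}{6}$
$U{\left(s,L \right)} = \frac{1}{2} - \frac{s}{2}$ ($U{\left(s,L \right)} = \frac{-1 - \left(-2 + 0 + s\right)}{2} = \frac{-1 - \left(-2 + s\right)}{2} = \frac{1 - s}{2} = \frac{1}{2} - \frac{s}{2}$)
$\left(192 + U{\left(T{\left(-3 \right)},10 \right)}\right) \left(-181\right) = \left(192 + \left(\frac{1}{2} - \frac{1}{12}\right)\right) \left(-181\right) = \left(192 + \frac{5}{12}\right) \left(-181\right) = \frac{2309}{12} \left(-181\right) = - \frac{417929}{12}$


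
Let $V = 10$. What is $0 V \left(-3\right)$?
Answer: $0$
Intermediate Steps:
$0 V \left(-3\right) = 0 \cdot 10 \left(-3\right) = 0 \left(-3\right) = 0$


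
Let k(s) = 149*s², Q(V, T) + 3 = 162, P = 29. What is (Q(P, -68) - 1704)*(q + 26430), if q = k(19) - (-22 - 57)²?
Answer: -114296010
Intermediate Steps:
Q(V, T) = 159 (Q(V, T) = -3 + 162 = 159)
q = 47548 (q = 149*19² - (-22 - 57)² = 149*361 - 1*(-79)² = 53789 - 1*6241 = 53789 - 6241 = 47548)
(Q(P, -68) - 1704)*(q + 26430) = (159 - 1704)*(47548 + 26430) = -1545*73978 = -114296010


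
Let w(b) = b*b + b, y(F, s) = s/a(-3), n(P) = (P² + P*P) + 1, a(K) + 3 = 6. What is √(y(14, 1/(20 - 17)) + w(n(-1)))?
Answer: √109/3 ≈ 3.4801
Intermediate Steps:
a(K) = 3 (a(K) = -3 + 6 = 3)
n(P) = 1 + 2*P² (n(P) = (P² + P²) + 1 = 2*P² + 1 = 1 + 2*P²)
y(F, s) = s/3
w(b) = b + b² (w(b) = b² + b = b + b²)
√(y(14, 1/(20 - 17)) + w(n(-1))) = √(1/(3*(20 - 17)) + (1 + 2*(-1)²)*(1 + (1 + 2*(-1)²))) = √((⅓)/3 + (1 + 2*1)*(1 + (1 + 2*1))) = √((⅓)*(⅓) + (1 + 2)*(1 + (1 + 2))) = √(⅑ + 3*(1 + 3)) = √(⅑ + 3*4) = √(⅑ + 12) = √(109/9) = √109/3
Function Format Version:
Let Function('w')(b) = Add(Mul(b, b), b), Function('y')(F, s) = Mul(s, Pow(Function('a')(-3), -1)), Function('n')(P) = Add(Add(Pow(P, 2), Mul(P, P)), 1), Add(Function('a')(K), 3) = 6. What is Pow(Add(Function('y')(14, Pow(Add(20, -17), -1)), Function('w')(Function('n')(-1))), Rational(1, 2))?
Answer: Mul(Rational(1, 3), Pow(109, Rational(1, 2))) ≈ 3.4801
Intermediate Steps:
Function('a')(K) = 3 (Function('a')(K) = Add(-3, 6) = 3)
Function('n')(P) = Add(1, Mul(2, Pow(P, 2))) (Function('n')(P) = Add(Add(Pow(P, 2), Pow(P, 2)), 1) = Add(Mul(2, Pow(P, 2)), 1) = Add(1, Mul(2, Pow(P, 2))))
Function('y')(F, s) = Mul(Rational(1, 3), s) (Function('y')(F, s) = Mul(s, Pow(3, -1)) = Mul(s, Rational(1, 3)) = Mul(Rational(1, 3), s))
Function('w')(b) = Add(b, Pow(b, 2)) (Function('w')(b) = Add(Pow(b, 2), b) = Add(b, Pow(b, 2)))
Pow(Add(Function('y')(14, Pow(Add(20, -17), -1)), Function('w')(Function('n')(-1))), Rational(1, 2)) = Pow(Add(Mul(Rational(1, 3), Pow(Add(20, -17), -1)), Mul(Add(1, Mul(2, Pow(-1, 2))), Add(1, Add(1, Mul(2, Pow(-1, 2)))))), Rational(1, 2)) = Pow(Add(Mul(Rational(1, 3), Pow(3, -1)), Mul(Add(1, Mul(2, 1)), Add(1, Add(1, Mul(2, 1))))), Rational(1, 2)) = Pow(Add(Mul(Rational(1, 3), Rational(1, 3)), Mul(Add(1, 2), Add(1, Add(1, 2)))), Rational(1, 2)) = Pow(Add(Rational(1, 9), Mul(3, Add(1, 3))), Rational(1, 2)) = Pow(Add(Rational(1, 9), Mul(3, 4)), Rational(1, 2)) = Pow(Add(Rational(1, 9), 12), Rational(1, 2)) = Pow(Rational(109, 9), Rational(1, 2)) = Mul(Rational(1, 3), Pow(109, Rational(1, 2)))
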